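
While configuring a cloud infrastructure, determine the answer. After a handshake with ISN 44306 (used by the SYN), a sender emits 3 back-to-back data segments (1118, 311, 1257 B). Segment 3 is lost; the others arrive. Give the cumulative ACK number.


SYN uses sequence number 44306; first data byte = ISN + 1 = 44307.
Segment 1: SEQ = 44307, len = 1118 B, covers [44307, 45424]
Segment 2: SEQ = 45425, len = 311 B, covers [45425, 45735]
Segment 3: SEQ = 45736, len = 1257 B, covers [45736, 46992] [LOST]
In-order data received: bytes [44307, 45735] (segments 1..2).
Segment 3 missing -> gap begins at byte 45736.
Cumulative ACK = next expected in-order byte = 44307 + 1118 + 311 = 45736

45736


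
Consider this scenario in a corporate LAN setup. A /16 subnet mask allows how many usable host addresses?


Given: subnet mask /16
Host bits = 32 - 16 = 16
Total addresses = 2^16 = 65536
Usable hosts = 65536 - 2 (network + broadcast) = 65534

65534


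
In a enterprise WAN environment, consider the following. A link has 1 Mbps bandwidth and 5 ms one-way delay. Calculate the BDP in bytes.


Given: bandwidth = 1 Mbps, delay = 5 ms
BDP in bits = 1 * 10^6 * 5 / 1000
BDP in bits = 5000
BDP in bytes = 5000 / 8 = 625

625


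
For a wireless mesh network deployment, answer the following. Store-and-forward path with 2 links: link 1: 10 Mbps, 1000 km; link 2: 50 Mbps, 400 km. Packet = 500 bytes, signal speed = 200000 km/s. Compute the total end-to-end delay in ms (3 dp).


Packet = 500 bytes = 4000 bits. Store-and-forward: sum (t_trans + t_prop) per link.
Link 1: t_trans = 4000/(10*10^6) s = 0.4000 ms; t_prop = 1000/200000 s = 5.0000 ms; subtotal = 5.4000 ms
Link 2: t_trans = 4000/(50*10^6) s = 0.0800 ms; t_prop = 400/200000 s = 2.0000 ms; subtotal = 2.0800 ms
End-to-end = 5.4000 + 2.0800 = 7.4800 ms -> 7.480 ms (3 dp)

7.480


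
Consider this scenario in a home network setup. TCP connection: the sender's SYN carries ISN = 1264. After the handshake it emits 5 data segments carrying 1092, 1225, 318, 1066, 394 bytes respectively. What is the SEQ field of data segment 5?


The SYN occupies sequence number ISN = 1264, so the first data byte is ISN + 1 = 1265.
SEQ of data segment i = (ISN + 1) + sum of payload sizes of segments 1..i-1.
Segment 1: SEQ = 1265, payload = 1092 bytes
Segment 2: SEQ = 2357, payload = 1225 bytes
Segment 3: SEQ = 3582, payload = 318 bytes
Segment 4: SEQ = 3900, payload = 1066 bytes
Segment 5: SEQ = 4966, payload = 394 bytes
SEQ of segment 5 = 1265 + 1092 + 1225 + 318 + 1066 = 4966

4966


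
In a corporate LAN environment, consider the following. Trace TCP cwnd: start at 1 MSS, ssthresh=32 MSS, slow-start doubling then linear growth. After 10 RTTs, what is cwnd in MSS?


RTT 0: cwnd = 1 MSS (initial)
RTT 1: cwnd = 2 MSS (slow start, doubled)
RTT 2: cwnd = 4 MSS (slow start, doubled)
RTT 3: cwnd = 8 MSS (slow start, doubled)
RTT 4: cwnd = 16 MSS (slow start, doubled)
RTT 5: cwnd = 32 MSS (slow start, doubled)
RTT 6: cwnd = 33 MSS (congestion avoidance, +1)
RTT 7: cwnd = 34 MSS (congestion avoidance, +1)
RTT 8: cwnd = 35 MSS (congestion avoidance, +1)
RTT 9: cwnd = 36 MSS (congestion avoidance, +1)
RTT 10: cwnd = 37 MSS (congestion avoidance, +1)

37


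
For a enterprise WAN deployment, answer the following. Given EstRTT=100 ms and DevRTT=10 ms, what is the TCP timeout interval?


Given: EstRTT = 100 ms, DevRTT = 10 ms
Timeout = EstRTT + 4 * DevRTT
4 * DevRTT = 4 * 10 = 40
Timeout = 100 + 40 = 140 ms

140


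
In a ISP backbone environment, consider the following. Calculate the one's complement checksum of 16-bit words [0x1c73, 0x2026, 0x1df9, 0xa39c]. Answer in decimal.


Given words: [0x1c73, 0x2026, 0x1df9, 0xa39c]
Step 1: Sum all words
Raw sum = 7283 + 8230 + 7673 + 41884 = 65070
One's complement = ~65070 & 0xFFFF = 465

465


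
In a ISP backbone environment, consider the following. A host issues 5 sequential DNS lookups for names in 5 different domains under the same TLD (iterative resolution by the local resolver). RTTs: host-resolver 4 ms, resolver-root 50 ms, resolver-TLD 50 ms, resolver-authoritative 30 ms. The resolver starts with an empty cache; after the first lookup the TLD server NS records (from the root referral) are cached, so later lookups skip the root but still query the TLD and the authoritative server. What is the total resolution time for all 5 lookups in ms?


Lookup 1 (cold cache): local + root + TLD + auth = 4 + 50 + 50 + 30 = 134 ms
Lookups 2..5 (TLD NS cached -> skip root; new domain -> still ask TLD and auth): local + TLD + auth = 4 + 50 + 30 = 84 ms each
Remaining 4 lookups: 4 * 84 = 336 ms
Total = 134 + 336 = 470 ms

470


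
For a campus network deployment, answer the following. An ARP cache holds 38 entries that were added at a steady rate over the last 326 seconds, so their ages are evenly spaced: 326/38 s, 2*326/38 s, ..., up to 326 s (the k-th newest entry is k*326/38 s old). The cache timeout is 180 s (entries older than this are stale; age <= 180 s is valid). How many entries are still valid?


Ages are k * 326/38 s for k = 1..38 (spacing = 8.5789 s).
Entry k is valid iff k * 326/38 <= 180 iff k <= 38 * 180 / 326 = 20.9816
n_valid = floor(20.9816) = 20
(n_stale = 38 - 20 = 18)

20


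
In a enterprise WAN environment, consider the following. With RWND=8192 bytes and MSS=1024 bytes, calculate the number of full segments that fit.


Given: RWND = 8192 bytes, MSS = 1024 bytes
Full segments = floor(RWND / MSS)
Full segments = floor(8192 / 1024)
Full segments = floor(8.0) = 8

8


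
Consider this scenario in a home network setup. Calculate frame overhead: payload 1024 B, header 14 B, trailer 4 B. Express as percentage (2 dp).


Given: payload = 1024 B, header = 14 B, trailer = 4 B
Overhead bytes = header + trailer = 14 + 4 = 18
Total frame = payload + overhead = 1024 + 18 = 1042
Overhead % = 18 / 1042 * 100 = 1.7274% -> 1.73% (2 dp)

1.73


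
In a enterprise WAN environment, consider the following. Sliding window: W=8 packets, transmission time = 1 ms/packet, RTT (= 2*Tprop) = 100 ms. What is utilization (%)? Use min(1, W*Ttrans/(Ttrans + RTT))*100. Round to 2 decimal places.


Given: W = 8, Ttrans = 1 ms, RTT = 100 ms (= 2 * Tprop, Tprop = 50 ms)
Cycle time = Ttrans + RTT = 1 + 100 = 101 ms (first packet sent until its ACK returns)
W * Ttrans = 8 * 1 = 8 ms of sending per cycle
W * Ttrans / (Ttrans + RTT) = 8 / 101 = 0.079208
U = min(1, 0.079208) = 0.079208
U% = 7.92%

7.92


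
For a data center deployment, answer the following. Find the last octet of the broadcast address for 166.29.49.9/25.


Given: IP = 166.29.49.9, prefix = /25
Host bits = 32 - 25 = 7
Network last octet = 9 AND mask = 0
Host part size = 2^7 - 1 = 127
Broadcast last octet = 0 OR 127 = 127

127


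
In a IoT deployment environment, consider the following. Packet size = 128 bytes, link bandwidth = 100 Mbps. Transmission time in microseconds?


Given: packet = 128 bytes, bandwidth = 100 Mbps
Packet in bits = 128 * 8 = 1024 bits
Bandwidth = 100 * 10^6 = 100000000 bps
Time = 1024 / 100000000 seconds
Time in us = 1024 * 10^6 / 100000000 = 10.24

10.24


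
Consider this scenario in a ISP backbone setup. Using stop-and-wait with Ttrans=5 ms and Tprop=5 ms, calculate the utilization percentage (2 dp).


Given: Ttrans = 5 ms, Tprop = 5 ms
RTT = 2 * Tprop = 2 * 5 = 10 ms
U = Ttrans / (Ttrans + RTT)
U = 5 / (5 + 10)
U = 5 / 15 = 0.333333
U% = 33.33%

33.33


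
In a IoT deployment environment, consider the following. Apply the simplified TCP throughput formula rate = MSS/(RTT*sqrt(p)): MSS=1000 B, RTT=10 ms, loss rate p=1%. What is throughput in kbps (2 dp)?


Given: MSS = 1000 bytes, RTT = 10 ms, loss = 1%
RTT in seconds = 10 / 1000 = 0.01
Loss rate = 1% = 0.01
sqrt(loss) = sqrt(0.01) = 0.1
Throughput (bytes/s) = 1000 / (0.01 * 0.1) = 1000000.0000
Throughput (kbps) = 1000000.0000 * 8 / 1000 = 8000.000000 -> 8000.00 kbps (2 dp)

8000.00


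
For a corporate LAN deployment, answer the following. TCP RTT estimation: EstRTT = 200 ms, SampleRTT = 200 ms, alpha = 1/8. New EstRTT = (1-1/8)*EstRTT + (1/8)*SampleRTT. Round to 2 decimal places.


Given: EstRTT = 200 ms, SampleRTT = 200 ms, alpha = 1/8
New EstRTT = (1 - alpha) * EstRTT + alpha * SampleRTT
(7/8) * 200 = 175
(1/8) * 200 = 25
New EstRTT = 175 + 25 = 200 ms -> 200.00 ms (2 dp)

200.00


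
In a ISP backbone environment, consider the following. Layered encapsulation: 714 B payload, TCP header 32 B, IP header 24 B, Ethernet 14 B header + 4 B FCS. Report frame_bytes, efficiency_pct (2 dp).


TCP segment = 714 + 32 = 746 B
IP packet = 746 + 24 = 770 B
Ethernet frame = 770 + 14 + 4 = 788 B
Efficiency = app / frame = 714 / 788 = 0.906091 = 90.6091% -> 90.61% (2 dp)

788, 90.61


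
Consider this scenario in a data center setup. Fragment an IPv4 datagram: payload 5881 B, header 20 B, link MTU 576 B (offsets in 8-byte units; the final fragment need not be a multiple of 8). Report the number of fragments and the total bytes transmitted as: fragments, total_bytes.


Max data per non-final fragment = floor((MTU - header)/8)*8 = floor((576 - 20)/8)*8 = floor(556/8)*8 = 552 B
Final fragment needs no 8-byte alignment: it can carry up to MTU - header = 556 B
Non-final fragments needed = ceil((payload - 556) / 552) = ceil(5325/552) = ceil(9.6467) = 10
Number of fragments = 10 + 1 = 11
Fragment sizes (data): 10 * 552 B + 361 B (last, 361 <= 556 OK)
Total bytes sent = payload + n_frags * header = 5881 + 11*20 = 5881 + 220 = 6101 B

11, 6101


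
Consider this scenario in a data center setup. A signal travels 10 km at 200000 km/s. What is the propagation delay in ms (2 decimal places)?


Given: distance = 10 km, speed = 200000 km/s
Delay = distance / speed = 10 / 200000 seconds
Delay in ms = 10 * 1000 / 200000
Delay = 0.0500 ms
Rounded to 2 dp = 0.05 ms

0.05


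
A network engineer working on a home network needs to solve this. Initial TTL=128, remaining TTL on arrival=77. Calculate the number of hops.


Given: initial TTL = 128, received TTL = 77
Hops = initial TTL - received TTL
Hops = 128 - 77 = 51

51


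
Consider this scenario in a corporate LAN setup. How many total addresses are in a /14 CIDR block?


Given: CIDR prefix /14
Host bits = 32 - 14 = 18
Total addresses = 2^18 = 262144

262144


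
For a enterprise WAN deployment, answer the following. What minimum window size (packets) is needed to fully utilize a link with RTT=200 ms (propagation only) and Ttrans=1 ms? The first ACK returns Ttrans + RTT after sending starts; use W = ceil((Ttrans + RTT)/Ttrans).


Given: Ttrans = 1 ms, RTT = 200 ms (= 2 * Tprop, Tprop = 100 ms)
Time until first ACK returns = Ttrans + RTT = 1 + 200 = 201 ms
Need W * Ttrans >= Ttrans + RTT  ->  W >= (Ttrans + RTT) / Ttrans
(Ttrans + RTT) / Ttrans = 201 / 1 = 201
W_min = ceil(201) = 201

201


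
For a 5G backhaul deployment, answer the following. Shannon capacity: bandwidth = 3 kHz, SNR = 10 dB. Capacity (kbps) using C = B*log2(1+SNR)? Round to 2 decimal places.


Given: B = 3 kHz, SNR = 10 dB
SNR linear = 10^(10/10) = 10
1 + SNR = 11
log2(11) = 3.4594316186
C = 3 * 1000 * 3.4594316186 = 10378.2949 bps
C = 10.378295 kbps -> 10.38 kbps (2 dp)

10.38


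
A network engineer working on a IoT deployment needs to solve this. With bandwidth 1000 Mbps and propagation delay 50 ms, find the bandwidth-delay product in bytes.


Given: bandwidth = 1000 Mbps, delay = 50 ms
BDP in bits = 1000 * 10^6 * 50 / 1000
BDP in bits = 50000000
BDP in bytes = 50000000 / 8 = 6250000

6250000


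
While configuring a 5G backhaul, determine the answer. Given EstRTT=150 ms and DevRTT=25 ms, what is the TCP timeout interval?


Given: EstRTT = 150 ms, DevRTT = 25 ms
Timeout = EstRTT + 4 * DevRTT
4 * DevRTT = 4 * 25 = 100
Timeout = 150 + 100 = 250 ms

250


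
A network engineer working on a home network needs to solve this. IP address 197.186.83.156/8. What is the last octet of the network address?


Given: IP = 197.186.83.156, prefix = /8
Subnet mask = 255.0.0.0
Last octet of IP: 156
Last octet of mask: 0
Network last octet = 156 AND 0 = 0

0


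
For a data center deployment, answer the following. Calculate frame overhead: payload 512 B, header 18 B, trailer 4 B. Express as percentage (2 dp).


Given: payload = 512 B, header = 18 B, trailer = 4 B
Overhead bytes = header + trailer = 18 + 4 = 22
Total frame = payload + overhead = 512 + 22 = 534
Overhead % = 22 / 534 * 100 = 4.1199% -> 4.12% (2 dp)

4.12


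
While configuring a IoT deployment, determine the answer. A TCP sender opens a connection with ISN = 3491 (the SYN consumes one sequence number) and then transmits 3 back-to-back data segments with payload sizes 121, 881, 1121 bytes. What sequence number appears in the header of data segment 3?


The SYN occupies sequence number ISN = 3491, so the first data byte is ISN + 1 = 3492.
SEQ of data segment i = (ISN + 1) + sum of payload sizes of segments 1..i-1.
Segment 1: SEQ = 3492, payload = 121 bytes
Segment 2: SEQ = 3613, payload = 881 bytes
Segment 3: SEQ = 4494, payload = 1121 bytes
SEQ of segment 3 = 3492 + 121 + 881 = 4494

4494


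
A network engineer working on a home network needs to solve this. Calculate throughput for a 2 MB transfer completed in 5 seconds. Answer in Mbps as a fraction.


Given: file = 2 MB, time = 5 s
File in Mb = 2 * 8 = 16 Mb
Throughput = 16 / 5 Mbps
Throughput = 16/5 Mbps

16/5


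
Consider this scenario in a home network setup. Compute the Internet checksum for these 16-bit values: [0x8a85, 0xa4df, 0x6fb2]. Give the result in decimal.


Given words: [0x8a85, 0xa4df, 0x6fb2]
Step 1: Sum all words
Raw sum = 35461 + 42207 + 28594 = 106262
Step 2: Fold carry: (40726 + 1) = 40727
One's complement = ~40727 & 0xFFFF = 24808

24808


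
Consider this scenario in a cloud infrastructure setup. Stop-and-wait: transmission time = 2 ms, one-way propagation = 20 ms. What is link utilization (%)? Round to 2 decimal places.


Given: Ttrans = 2 ms, Tprop = 20 ms
RTT = 2 * Tprop = 2 * 20 = 40 ms
U = Ttrans / (Ttrans + RTT)
U = 2 / (2 + 40)
U = 2 / 42 = 0.047619
U% = 4.76%

4.76


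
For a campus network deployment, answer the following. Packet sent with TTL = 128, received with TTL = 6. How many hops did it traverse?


Given: initial TTL = 128, received TTL = 6
Hops = initial TTL - received TTL
Hops = 128 - 6 = 122

122


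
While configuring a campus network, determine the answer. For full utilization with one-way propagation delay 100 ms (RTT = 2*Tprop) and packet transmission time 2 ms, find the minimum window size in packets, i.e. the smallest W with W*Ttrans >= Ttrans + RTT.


Given: Ttrans = 2 ms, RTT = 200 ms (= 2 * Tprop, Tprop = 100 ms)
Time until first ACK returns = Ttrans + RTT = 2 + 200 = 202 ms
Need W * Ttrans >= Ttrans + RTT  ->  W >= (Ttrans + RTT) / Ttrans
(Ttrans + RTT) / Ttrans = 202 / 2 = 101
W_min = ceil(101) = 101

101


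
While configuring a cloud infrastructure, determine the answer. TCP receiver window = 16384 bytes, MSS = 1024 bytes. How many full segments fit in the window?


Given: RWND = 16384 bytes, MSS = 1024 bytes
Full segments = floor(RWND / MSS)
Full segments = floor(16384 / 1024)
Full segments = floor(16.0) = 16

16


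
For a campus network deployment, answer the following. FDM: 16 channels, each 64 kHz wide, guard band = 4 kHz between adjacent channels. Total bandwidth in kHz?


Given: 16 channels, 64 kHz each, guard = 4 kHz
Channel bandwidth = 16 * 64 = 1024 kHz
Guard bands = 15 gaps * 4 kHz = 60 kHz
Total = 1024 + 60 = 1084 kHz

1084


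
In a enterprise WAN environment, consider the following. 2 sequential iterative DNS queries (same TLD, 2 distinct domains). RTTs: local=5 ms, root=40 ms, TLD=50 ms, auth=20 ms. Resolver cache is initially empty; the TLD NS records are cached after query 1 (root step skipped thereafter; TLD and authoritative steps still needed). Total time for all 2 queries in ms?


Lookup 1 (cold cache): local + root + TLD + auth = 5 + 40 + 50 + 20 = 115 ms
Lookups 2..2 (TLD NS cached -> skip root; new domain -> still ask TLD and auth): local + TLD + auth = 5 + 50 + 20 = 75 ms each
Remaining 1 lookups: 1 * 75 = 75 ms
Total = 115 + 75 = 190 ms

190


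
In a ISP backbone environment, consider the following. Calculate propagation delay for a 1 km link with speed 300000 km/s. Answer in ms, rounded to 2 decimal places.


Given: distance = 1 km, speed = 300000 km/s
Delay = distance / speed = 1 / 300000 seconds
Delay in ms = 1 * 1000 / 300000
Delay = 0.0033 ms
Rounded to 2 dp = 0.00 ms

0.00


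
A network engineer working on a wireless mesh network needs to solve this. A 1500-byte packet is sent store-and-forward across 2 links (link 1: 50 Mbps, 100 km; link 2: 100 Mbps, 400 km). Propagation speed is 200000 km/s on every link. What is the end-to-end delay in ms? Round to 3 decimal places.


Packet = 1500 bytes = 12000 bits. Store-and-forward: sum (t_trans + t_prop) per link.
Link 1: t_trans = 12000/(50*10^6) s = 0.2400 ms; t_prop = 100/200000 s = 0.5000 ms; subtotal = 0.7400 ms
Link 2: t_trans = 12000/(100*10^6) s = 0.1200 ms; t_prop = 400/200000 s = 2.0000 ms; subtotal = 2.1200 ms
End-to-end = 0.7400 + 2.1200 = 2.8600 ms -> 2.860 ms (3 dp)

2.860


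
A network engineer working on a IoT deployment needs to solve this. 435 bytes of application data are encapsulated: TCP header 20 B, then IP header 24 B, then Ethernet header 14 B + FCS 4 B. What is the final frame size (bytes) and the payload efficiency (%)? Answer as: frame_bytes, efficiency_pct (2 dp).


TCP segment = 435 + 20 = 455 B
IP packet = 455 + 24 = 479 B
Ethernet frame = 479 + 14 + 4 = 497 B
Efficiency = app / frame = 435 / 497 = 0.875252 = 87.5252% -> 87.53% (2 dp)

497, 87.53


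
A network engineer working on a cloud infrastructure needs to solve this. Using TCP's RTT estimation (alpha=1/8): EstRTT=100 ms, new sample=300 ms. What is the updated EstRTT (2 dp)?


Given: EstRTT = 100 ms, SampleRTT = 300 ms, alpha = 1/8
New EstRTT = (1 - alpha) * EstRTT + alpha * SampleRTT
(7/8) * 100 = 87.5
(1/8) * 300 = 37.5
New EstRTT = 87.5 + 37.5 = 125 ms -> 125.00 ms (2 dp)

125.00


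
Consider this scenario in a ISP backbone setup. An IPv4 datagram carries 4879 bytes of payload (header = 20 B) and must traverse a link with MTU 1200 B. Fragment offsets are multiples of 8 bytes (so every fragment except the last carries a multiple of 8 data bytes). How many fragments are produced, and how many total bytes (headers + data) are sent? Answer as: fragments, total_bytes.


Max data per non-final fragment = floor((MTU - header)/8)*8 = floor((1200 - 20)/8)*8 = floor(1180/8)*8 = 1176 B
Final fragment needs no 8-byte alignment: it can carry up to MTU - header = 1180 B
Non-final fragments needed = ceil((payload - 1180) / 1176) = ceil(3699/1176) = ceil(3.1454) = 4
Number of fragments = 4 + 1 = 5
Fragment sizes (data): 4 * 1176 B + 175 B (last, 175 <= 1180 OK)
Total bytes sent = payload + n_frags * header = 4879 + 5*20 = 4879 + 100 = 4979 B

5, 4979


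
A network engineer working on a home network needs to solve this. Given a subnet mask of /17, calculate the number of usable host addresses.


Given: subnet mask /17
Host bits = 32 - 17 = 15
Total addresses = 2^15 = 32768
Usable hosts = 32768 - 2 (network + broadcast) = 32766

32766


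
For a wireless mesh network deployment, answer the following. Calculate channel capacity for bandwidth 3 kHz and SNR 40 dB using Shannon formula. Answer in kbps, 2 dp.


Given: B = 3 kHz, SNR = 40 dB
SNR linear = 10^(40/10) = 10000
1 + SNR = 10001
log2(10001) = 13.2878566418
C = 3 * 1000 * 13.2878566418 = 39863.5699 bps
C = 39.863570 kbps -> 39.86 kbps (2 dp)

39.86


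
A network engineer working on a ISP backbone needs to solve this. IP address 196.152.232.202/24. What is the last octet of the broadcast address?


Given: IP = 196.152.232.202, prefix = /24
Host bits = 32 - 24 = 8
Network last octet = 202 AND mask = 0
Host part size = 2^8 - 1 = 255
Broadcast last octet = 0 OR 255 = 255

255


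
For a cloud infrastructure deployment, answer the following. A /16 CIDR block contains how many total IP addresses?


Given: CIDR prefix /16
Host bits = 32 - 16 = 16
Total addresses = 2^16 = 65536

65536


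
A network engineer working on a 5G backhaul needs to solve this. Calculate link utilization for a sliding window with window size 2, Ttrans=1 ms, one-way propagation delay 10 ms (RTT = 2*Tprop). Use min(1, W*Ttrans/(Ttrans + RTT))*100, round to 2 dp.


Given: W = 2, Ttrans = 1 ms, RTT = 20 ms (= 2 * Tprop, Tprop = 10 ms)
Cycle time = Ttrans + RTT = 1 + 20 = 21 ms (first packet sent until its ACK returns)
W * Ttrans = 2 * 1 = 2 ms of sending per cycle
W * Ttrans / (Ttrans + RTT) = 2 / 21 = 0.095238
U = min(1, 0.095238) = 0.095238
U% = 9.52%

9.52


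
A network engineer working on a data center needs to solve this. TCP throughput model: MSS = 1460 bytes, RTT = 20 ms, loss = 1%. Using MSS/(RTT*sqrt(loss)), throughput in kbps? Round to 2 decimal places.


Given: MSS = 1460 bytes, RTT = 20 ms, loss = 1%
RTT in seconds = 20 / 1000 = 0.02
Loss rate = 1% = 0.01
sqrt(loss) = sqrt(0.01) = 0.1
Throughput (bytes/s) = 1460 / (0.02 * 0.1) = 730000.0000
Throughput (kbps) = 730000.0000 * 8 / 1000 = 5840.000000 -> 5840.00 kbps (2 dp)

5840.00


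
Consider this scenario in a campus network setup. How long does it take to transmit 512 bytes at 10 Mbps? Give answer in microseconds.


Given: packet = 512 bytes, bandwidth = 10 Mbps
Packet in bits = 512 * 8 = 4096 bits
Bandwidth = 10 * 10^6 = 10000000 bps
Time = 4096 / 10000000 seconds
Time in us = 4096 * 10^6 / 10000000 = 409.6

409.6


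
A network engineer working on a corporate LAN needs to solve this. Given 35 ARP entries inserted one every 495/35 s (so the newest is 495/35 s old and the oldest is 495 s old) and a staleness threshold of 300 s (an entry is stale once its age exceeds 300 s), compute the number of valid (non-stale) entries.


Ages are k * 495/35 s for k = 1..35 (spacing = 14.1429 s).
Entry k is valid iff k * 495/35 <= 300 iff k <= 35 * 300 / 495 = 21.2121
n_valid = floor(21.2121) = 21
(n_stale = 35 - 21 = 14)

21


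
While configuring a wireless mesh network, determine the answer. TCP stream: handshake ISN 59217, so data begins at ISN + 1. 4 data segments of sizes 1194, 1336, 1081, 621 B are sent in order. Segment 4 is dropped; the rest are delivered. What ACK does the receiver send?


SYN uses sequence number 59217; first data byte = ISN + 1 = 59218.
Segment 1: SEQ = 59218, len = 1194 B, covers [59218, 60411]
Segment 2: SEQ = 60412, len = 1336 B, covers [60412, 61747]
Segment 3: SEQ = 61748, len = 1081 B, covers [61748, 62828]
Segment 4: SEQ = 62829, len = 621 B, covers [62829, 63449] [LOST]
In-order data received: bytes [59218, 62828] (segments 1..3).
Segment 4 missing -> gap begins at byte 62829.
Cumulative ACK = next expected in-order byte = 59218 + 1194 + 1336 + 1081 = 62829

62829


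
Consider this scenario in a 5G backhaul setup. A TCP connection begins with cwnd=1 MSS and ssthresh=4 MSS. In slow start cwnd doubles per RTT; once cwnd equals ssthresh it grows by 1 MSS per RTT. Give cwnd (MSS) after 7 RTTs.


RTT 0: cwnd = 1 MSS (initial)
RTT 1: cwnd = 2 MSS (slow start, doubled)
RTT 2: cwnd = 4 MSS (slow start, doubled)
RTT 3: cwnd = 5 MSS (congestion avoidance, +1)
RTT 4: cwnd = 6 MSS (congestion avoidance, +1)
RTT 5: cwnd = 7 MSS (congestion avoidance, +1)
RTT 6: cwnd = 8 MSS (congestion avoidance, +1)
RTT 7: cwnd = 9 MSS (congestion avoidance, +1)

9


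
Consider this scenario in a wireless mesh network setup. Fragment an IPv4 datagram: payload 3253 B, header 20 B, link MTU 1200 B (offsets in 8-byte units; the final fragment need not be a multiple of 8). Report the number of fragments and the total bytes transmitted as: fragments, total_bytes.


Max data per non-final fragment = floor((MTU - header)/8)*8 = floor((1200 - 20)/8)*8 = floor(1180/8)*8 = 1176 B
Final fragment needs no 8-byte alignment: it can carry up to MTU - header = 1180 B
Non-final fragments needed = ceil((payload - 1180) / 1176) = ceil(2073/1176) = ceil(1.7628) = 2
Number of fragments = 2 + 1 = 3
Fragment sizes (data): 2 * 1176 B + 901 B (last, 901 <= 1180 OK)
Total bytes sent = payload + n_frags * header = 3253 + 3*20 = 3253 + 60 = 3313 B

3, 3313


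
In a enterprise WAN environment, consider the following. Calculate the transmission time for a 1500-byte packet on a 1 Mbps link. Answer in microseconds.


Given: packet = 1500 bytes, bandwidth = 1 Mbps
Packet in bits = 1500 * 8 = 12000 bits
Bandwidth = 1 * 10^6 = 1000000 bps
Time = 12000 / 1000000 seconds
Time in us = 12000 * 10^6 / 1000000 = 12000

12000


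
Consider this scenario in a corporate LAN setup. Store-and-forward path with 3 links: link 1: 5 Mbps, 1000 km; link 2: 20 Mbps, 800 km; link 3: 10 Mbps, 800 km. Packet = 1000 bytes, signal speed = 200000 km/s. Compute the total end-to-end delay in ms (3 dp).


Packet = 1000 bytes = 8000 bits. Store-and-forward: sum (t_trans + t_prop) per link.
Link 1: t_trans = 8000/(5*10^6) s = 1.6000 ms; t_prop = 1000/200000 s = 5.0000 ms; subtotal = 6.6000 ms
Link 2: t_trans = 8000/(20*10^6) s = 0.4000 ms; t_prop = 800/200000 s = 4.0000 ms; subtotal = 4.4000 ms
Link 3: t_trans = 8000/(10*10^6) s = 0.8000 ms; t_prop = 800/200000 s = 4.0000 ms; subtotal = 4.8000 ms
End-to-end = 6.6000 + 4.4000 + 4.8000 = 15.8000 ms -> 15.800 ms (3 dp)

15.800


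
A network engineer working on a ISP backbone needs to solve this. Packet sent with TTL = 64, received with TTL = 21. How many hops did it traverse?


Given: initial TTL = 64, received TTL = 21
Hops = initial TTL - received TTL
Hops = 64 - 21 = 43

43


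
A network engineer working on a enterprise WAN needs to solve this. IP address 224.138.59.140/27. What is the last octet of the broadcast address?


Given: IP = 224.138.59.140, prefix = /27
Host bits = 32 - 27 = 5
Network last octet = 140 AND mask = 128
Host part size = 2^5 - 1 = 31
Broadcast last octet = 128 OR 31 = 159

159


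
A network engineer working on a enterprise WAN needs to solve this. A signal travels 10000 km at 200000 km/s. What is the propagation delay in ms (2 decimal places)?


Given: distance = 10000 km, speed = 200000 km/s
Delay = distance / speed = 10000 / 200000 seconds
Delay in ms = 10000 * 1000 / 200000
Delay = 50.0000 ms
Rounded to 2 dp = 50.00 ms

50.00


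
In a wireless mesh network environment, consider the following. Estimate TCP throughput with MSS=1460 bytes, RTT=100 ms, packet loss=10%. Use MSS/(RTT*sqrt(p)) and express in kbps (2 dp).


Given: MSS = 1460 bytes, RTT = 100 ms, loss = 10%
RTT in seconds = 100 / 1000 = 0.1
Loss rate = 10% = 0.1
sqrt(loss) = sqrt(0.1) = 0.316227766017
Throughput (bytes/s) = 1460 / (0.1 * 0.316227766017) = 46169.2538
Throughput (kbps) = 46169.2538 * 8 / 1000 = 369.354031 -> 369.35 kbps (2 dp)

369.35


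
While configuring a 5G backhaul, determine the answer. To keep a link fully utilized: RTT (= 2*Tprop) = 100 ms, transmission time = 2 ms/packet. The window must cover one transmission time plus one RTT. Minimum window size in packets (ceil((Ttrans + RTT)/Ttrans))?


Given: Ttrans = 2 ms, RTT = 100 ms (= 2 * Tprop, Tprop = 50 ms)
Time until first ACK returns = Ttrans + RTT = 2 + 100 = 102 ms
Need W * Ttrans >= Ttrans + RTT  ->  W >= (Ttrans + RTT) / Ttrans
(Ttrans + RTT) / Ttrans = 102 / 2 = 51
W_min = ceil(51) = 51

51


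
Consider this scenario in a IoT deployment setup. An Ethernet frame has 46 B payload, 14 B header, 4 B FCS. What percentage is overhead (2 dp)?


Given: payload = 46 B, header = 14 B, trailer = 4 B
Overhead bytes = header + trailer = 14 + 4 = 18
Total frame = payload + overhead = 46 + 18 = 64
Overhead % = 18 / 64 * 100 = 28.1250% -> 28.13% (2 dp)

28.13


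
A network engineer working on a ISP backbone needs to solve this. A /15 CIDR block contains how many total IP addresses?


Given: CIDR prefix /15
Host bits = 32 - 15 = 17
Total addresses = 2^17 = 131072

131072


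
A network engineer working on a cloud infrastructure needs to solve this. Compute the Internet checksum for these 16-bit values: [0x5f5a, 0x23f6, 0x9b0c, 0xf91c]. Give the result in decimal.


Given words: [0x5f5a, 0x23f6, 0x9b0c, 0xf91c]
Step 1: Sum all words
Raw sum = 24410 + 9206 + 39692 + 63772 = 137080
Step 2: Fold carry: (6008 + 2) = 6010
One's complement = ~6010 & 0xFFFF = 59525

59525


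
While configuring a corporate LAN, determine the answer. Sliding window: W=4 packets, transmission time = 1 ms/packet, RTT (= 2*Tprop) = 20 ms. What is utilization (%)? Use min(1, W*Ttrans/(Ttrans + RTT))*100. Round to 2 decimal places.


Given: W = 4, Ttrans = 1 ms, RTT = 20 ms (= 2 * Tprop, Tprop = 10 ms)
Cycle time = Ttrans + RTT = 1 + 20 = 21 ms (first packet sent until its ACK returns)
W * Ttrans = 4 * 1 = 4 ms of sending per cycle
W * Ttrans / (Ttrans + RTT) = 4 / 21 = 0.190476
U = min(1, 0.190476) = 0.190476
U% = 19.05%

19.05


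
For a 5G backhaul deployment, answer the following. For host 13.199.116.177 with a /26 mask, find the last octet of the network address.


Given: IP = 13.199.116.177, prefix = /26
Subnet mask = 255.255.255.192
Last octet of IP: 177
Last octet of mask: 192
Network last octet = 177 AND 192 = 128

128


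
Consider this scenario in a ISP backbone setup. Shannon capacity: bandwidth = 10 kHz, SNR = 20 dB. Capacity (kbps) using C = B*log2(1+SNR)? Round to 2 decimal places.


Given: B = 10 kHz, SNR = 20 dB
SNR linear = 10^(20/10) = 100
1 + SNR = 101
log2(101) = 6.6582114828
C = 10 * 1000 * 6.6582114828 = 66582.1148 bps
C = 66.582115 kbps -> 66.58 kbps (2 dp)

66.58


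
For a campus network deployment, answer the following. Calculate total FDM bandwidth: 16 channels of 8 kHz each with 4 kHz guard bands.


Given: 16 channels, 8 kHz each, guard = 4 kHz
Channel bandwidth = 16 * 8 = 128 kHz
Guard bands = 15 gaps * 4 kHz = 60 kHz
Total = 128 + 60 = 188 kHz

188


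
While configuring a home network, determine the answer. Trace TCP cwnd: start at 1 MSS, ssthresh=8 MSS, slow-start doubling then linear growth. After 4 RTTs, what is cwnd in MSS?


RTT 0: cwnd = 1 MSS (initial)
RTT 1: cwnd = 2 MSS (slow start, doubled)
RTT 2: cwnd = 4 MSS (slow start, doubled)
RTT 3: cwnd = 8 MSS (slow start, doubled)
RTT 4: cwnd = 9 MSS (congestion avoidance, +1)

9


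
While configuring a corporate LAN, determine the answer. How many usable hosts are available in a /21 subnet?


Given: subnet mask /21
Host bits = 32 - 21 = 11
Total addresses = 2^11 = 2048
Usable hosts = 2048 - 2 (network + broadcast) = 2046

2046


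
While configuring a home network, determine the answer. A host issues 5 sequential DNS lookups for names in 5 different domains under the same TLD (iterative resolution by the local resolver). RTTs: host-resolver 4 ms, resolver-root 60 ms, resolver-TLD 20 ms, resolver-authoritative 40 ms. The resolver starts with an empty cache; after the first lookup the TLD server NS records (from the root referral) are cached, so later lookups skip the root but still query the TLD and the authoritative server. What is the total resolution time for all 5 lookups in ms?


Lookup 1 (cold cache): local + root + TLD + auth = 4 + 60 + 20 + 40 = 124 ms
Lookups 2..5 (TLD NS cached -> skip root; new domain -> still ask TLD and auth): local + TLD + auth = 4 + 20 + 40 = 64 ms each
Remaining 4 lookups: 4 * 64 = 256 ms
Total = 124 + 256 = 380 ms

380


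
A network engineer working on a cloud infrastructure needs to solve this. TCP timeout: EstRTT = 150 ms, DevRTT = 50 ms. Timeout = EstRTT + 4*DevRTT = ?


Given: EstRTT = 150 ms, DevRTT = 50 ms
Timeout = EstRTT + 4 * DevRTT
4 * DevRTT = 4 * 50 = 200
Timeout = 150 + 200 = 350 ms

350


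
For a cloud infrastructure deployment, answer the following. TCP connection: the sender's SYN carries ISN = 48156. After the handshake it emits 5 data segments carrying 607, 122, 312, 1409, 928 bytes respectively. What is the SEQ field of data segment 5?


The SYN occupies sequence number ISN = 48156, so the first data byte is ISN + 1 = 48157.
SEQ of data segment i = (ISN + 1) + sum of payload sizes of segments 1..i-1.
Segment 1: SEQ = 48157, payload = 607 bytes
Segment 2: SEQ = 48764, payload = 122 bytes
Segment 3: SEQ = 48886, payload = 312 bytes
Segment 4: SEQ = 49198, payload = 1409 bytes
Segment 5: SEQ = 50607, payload = 928 bytes
SEQ of segment 5 = 48157 + 607 + 122 + 312 + 1409 = 50607

50607


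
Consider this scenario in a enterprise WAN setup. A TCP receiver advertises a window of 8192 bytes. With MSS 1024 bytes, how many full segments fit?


Given: RWND = 8192 bytes, MSS = 1024 bytes
Full segments = floor(RWND / MSS)
Full segments = floor(8192 / 1024)
Full segments = floor(8.0) = 8

8


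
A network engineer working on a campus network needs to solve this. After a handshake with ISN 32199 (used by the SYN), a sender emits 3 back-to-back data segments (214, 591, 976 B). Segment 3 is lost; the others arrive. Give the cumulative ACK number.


SYN uses sequence number 32199; first data byte = ISN + 1 = 32200.
Segment 1: SEQ = 32200, len = 214 B, covers [32200, 32413]
Segment 2: SEQ = 32414, len = 591 B, covers [32414, 33004]
Segment 3: SEQ = 33005, len = 976 B, covers [33005, 33980] [LOST]
In-order data received: bytes [32200, 33004] (segments 1..2).
Segment 3 missing -> gap begins at byte 33005.
Cumulative ACK = next expected in-order byte = 32200 + 214 + 591 = 33005

33005


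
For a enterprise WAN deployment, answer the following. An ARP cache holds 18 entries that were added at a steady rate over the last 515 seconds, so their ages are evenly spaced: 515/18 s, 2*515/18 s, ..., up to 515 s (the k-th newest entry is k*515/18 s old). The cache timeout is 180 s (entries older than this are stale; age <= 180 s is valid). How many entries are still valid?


Ages are k * 515/18 s for k = 1..18 (spacing = 28.6111 s).
Entry k is valid iff k * 515/18 <= 180 iff k <= 18 * 180 / 515 = 6.2913
n_valid = floor(6.2913) = 6
(n_stale = 18 - 6 = 12)

6


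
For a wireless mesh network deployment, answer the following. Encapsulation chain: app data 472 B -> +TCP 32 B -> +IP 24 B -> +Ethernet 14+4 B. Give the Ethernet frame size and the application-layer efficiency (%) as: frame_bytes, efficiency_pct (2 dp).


TCP segment = 472 + 32 = 504 B
IP packet = 504 + 24 = 528 B
Ethernet frame = 528 + 14 + 4 = 546 B
Efficiency = app / frame = 472 / 546 = 0.864469 = 86.4469% -> 86.45% (2 dp)

546, 86.45


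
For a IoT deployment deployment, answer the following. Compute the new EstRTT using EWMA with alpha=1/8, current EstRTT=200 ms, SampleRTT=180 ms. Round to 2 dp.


Given: EstRTT = 200 ms, SampleRTT = 180 ms, alpha = 1/8
New EstRTT = (1 - alpha) * EstRTT + alpha * SampleRTT
(7/8) * 200 = 175
(1/8) * 180 = 22.5
New EstRTT = 175 + 22.5 = 197.5 ms -> 197.50 ms (2 dp)

197.50


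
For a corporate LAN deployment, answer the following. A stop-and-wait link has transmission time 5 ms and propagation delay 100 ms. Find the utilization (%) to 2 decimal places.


Given: Ttrans = 5 ms, Tprop = 100 ms
RTT = 2 * Tprop = 2 * 100 = 200 ms
U = Ttrans / (Ttrans + RTT)
U = 5 / (5 + 200)
U = 5 / 205 = 0.02439
U% = 2.44%

2.44


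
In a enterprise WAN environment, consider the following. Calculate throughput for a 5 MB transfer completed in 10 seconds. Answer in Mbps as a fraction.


Given: file = 5 MB, time = 10 s
File in Mb = 5 * 8 = 40 Mb
Throughput = 40 / 10 Mbps
Throughput = 4 Mbps

4


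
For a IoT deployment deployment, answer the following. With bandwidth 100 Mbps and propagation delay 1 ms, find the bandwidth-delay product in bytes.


Given: bandwidth = 100 Mbps, delay = 1 ms
BDP in bits = 100 * 10^6 * 1 / 1000
BDP in bits = 100000
BDP in bytes = 100000 / 8 = 12500

12500


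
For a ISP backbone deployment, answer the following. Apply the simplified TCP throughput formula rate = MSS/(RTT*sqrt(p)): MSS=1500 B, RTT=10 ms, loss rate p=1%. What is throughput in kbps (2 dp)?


Given: MSS = 1500 bytes, RTT = 10 ms, loss = 1%
RTT in seconds = 10 / 1000 = 0.01
Loss rate = 1% = 0.01
sqrt(loss) = sqrt(0.01) = 0.1
Throughput (bytes/s) = 1500 / (0.01 * 0.1) = 1500000.0000
Throughput (kbps) = 1500000.0000 * 8 / 1000 = 12000.000000 -> 12000.00 kbps (2 dp)

12000.00


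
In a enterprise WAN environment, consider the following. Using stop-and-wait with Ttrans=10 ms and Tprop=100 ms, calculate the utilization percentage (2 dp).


Given: Ttrans = 10 ms, Tprop = 100 ms
RTT = 2 * Tprop = 2 * 100 = 200 ms
U = Ttrans / (Ttrans + RTT)
U = 10 / (10 + 200)
U = 10 / 210 = 0.047619
U% = 4.76%

4.76


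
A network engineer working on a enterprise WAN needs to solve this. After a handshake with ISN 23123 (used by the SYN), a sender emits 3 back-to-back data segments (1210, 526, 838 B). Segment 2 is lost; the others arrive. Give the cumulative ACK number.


SYN uses sequence number 23123; first data byte = ISN + 1 = 23124.
Segment 1: SEQ = 23124, len = 1210 B, covers [23124, 24333]
Segment 2: SEQ = 24334, len = 526 B, covers [24334, 24859] [LOST]
Segment 3: SEQ = 24860, len = 838 B, covers [24860, 25697]
In-order data received: bytes [23124, 24333] (segments 1..1).
Segment 2 missing -> gap begins at byte 24334; later segments buffered out of order.
Cumulative ACK = next expected in-order byte = 23124 + 1210 = 24334

24334


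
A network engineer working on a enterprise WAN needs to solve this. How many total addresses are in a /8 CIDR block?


Given: CIDR prefix /8
Host bits = 32 - 8 = 24
Total addresses = 2^24 = 16777216

16777216


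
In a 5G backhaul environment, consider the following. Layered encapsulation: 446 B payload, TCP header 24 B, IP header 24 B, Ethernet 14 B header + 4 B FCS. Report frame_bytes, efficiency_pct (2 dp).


TCP segment = 446 + 24 = 470 B
IP packet = 470 + 24 = 494 B
Ethernet frame = 494 + 14 + 4 = 512 B
Efficiency = app / frame = 446 / 512 = 0.871094 = 87.1094% -> 87.11% (2 dp)

512, 87.11


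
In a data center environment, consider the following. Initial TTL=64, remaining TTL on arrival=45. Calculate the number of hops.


Given: initial TTL = 64, received TTL = 45
Hops = initial TTL - received TTL
Hops = 64 - 45 = 19

19


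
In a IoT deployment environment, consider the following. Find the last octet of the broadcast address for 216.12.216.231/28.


Given: IP = 216.12.216.231, prefix = /28
Host bits = 32 - 28 = 4
Network last octet = 231 AND mask = 224
Host part size = 2^4 - 1 = 15
Broadcast last octet = 224 OR 15 = 239

239


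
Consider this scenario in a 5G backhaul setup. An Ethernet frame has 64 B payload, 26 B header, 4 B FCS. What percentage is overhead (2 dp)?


Given: payload = 64 B, header = 26 B, trailer = 4 B
Overhead bytes = header + trailer = 26 + 4 = 30
Total frame = payload + overhead = 64 + 30 = 94
Overhead % = 30 / 94 * 100 = 31.9149% -> 31.91% (2 dp)

31.91


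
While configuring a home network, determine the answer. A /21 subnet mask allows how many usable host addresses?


Given: subnet mask /21
Host bits = 32 - 21 = 11
Total addresses = 2^11 = 2048
Usable hosts = 2048 - 2 (network + broadcast) = 2046

2046


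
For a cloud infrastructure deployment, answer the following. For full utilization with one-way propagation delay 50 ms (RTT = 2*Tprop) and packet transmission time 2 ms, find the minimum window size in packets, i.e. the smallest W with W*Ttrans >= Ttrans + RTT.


Given: Ttrans = 2 ms, RTT = 100 ms (= 2 * Tprop, Tprop = 50 ms)
Time until first ACK returns = Ttrans + RTT = 2 + 100 = 102 ms
Need W * Ttrans >= Ttrans + RTT  ->  W >= (Ttrans + RTT) / Ttrans
(Ttrans + RTT) / Ttrans = 102 / 2 = 51
W_min = ceil(51) = 51

51


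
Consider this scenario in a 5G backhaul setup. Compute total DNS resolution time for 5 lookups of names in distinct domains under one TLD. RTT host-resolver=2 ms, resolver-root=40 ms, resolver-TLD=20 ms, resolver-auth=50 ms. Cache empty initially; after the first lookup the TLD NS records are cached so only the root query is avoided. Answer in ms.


Lookup 1 (cold cache): local + root + TLD + auth = 2 + 40 + 20 + 50 = 112 ms
Lookups 2..5 (TLD NS cached -> skip root; new domain -> still ask TLD and auth): local + TLD + auth = 2 + 20 + 50 = 72 ms each
Remaining 4 lookups: 4 * 72 = 288 ms
Total = 112 + 288 = 400 ms

400
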